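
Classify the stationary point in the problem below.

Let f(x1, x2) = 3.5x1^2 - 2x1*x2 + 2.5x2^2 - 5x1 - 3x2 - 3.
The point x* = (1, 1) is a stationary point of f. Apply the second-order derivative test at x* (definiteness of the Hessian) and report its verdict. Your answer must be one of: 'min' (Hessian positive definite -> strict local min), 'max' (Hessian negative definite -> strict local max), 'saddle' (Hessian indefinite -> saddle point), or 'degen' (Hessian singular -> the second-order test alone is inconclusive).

Compute the Hessian H = grad^2 f:
  H = [[7, -2], [-2, 5]]
Verify stationarity: grad f(x*) = H x* + g = (0, 0).
Eigenvalues of H: 3.7639, 8.2361.
Both eigenvalues > 0, so H is positive definite -> x* is a strict local min.

min


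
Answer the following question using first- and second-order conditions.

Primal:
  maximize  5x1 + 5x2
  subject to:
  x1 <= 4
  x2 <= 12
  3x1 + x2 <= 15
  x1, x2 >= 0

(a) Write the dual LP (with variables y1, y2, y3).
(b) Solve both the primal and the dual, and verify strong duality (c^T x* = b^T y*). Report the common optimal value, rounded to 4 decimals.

The standard primal-dual pair for 'max c^T x s.t. A x <= b, x >= 0' is:
  Dual:  min b^T y  s.t.  A^T y >= c,  y >= 0.

So the dual LP is:
  minimize  4y1 + 12y2 + 15y3
  subject to:
    y1 + 3y3 >= 5
    y2 + y3 >= 5
    y1, y2, y3 >= 0

Solving the primal: x* = (1, 12).
  primal value c^T x* = 65.
Solving the dual: y* = (0, 3.3333, 1.6667).
  dual value b^T y* = 65.
Strong duality: c^T x* = b^T y*. Confirmed.

65


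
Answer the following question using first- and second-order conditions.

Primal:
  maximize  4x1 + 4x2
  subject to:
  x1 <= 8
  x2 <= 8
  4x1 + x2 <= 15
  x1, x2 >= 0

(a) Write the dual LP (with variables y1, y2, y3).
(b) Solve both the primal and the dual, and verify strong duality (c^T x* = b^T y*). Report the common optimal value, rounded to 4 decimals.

The standard primal-dual pair for 'max c^T x s.t. A x <= b, x >= 0' is:
  Dual:  min b^T y  s.t.  A^T y >= c,  y >= 0.

So the dual LP is:
  minimize  8y1 + 8y2 + 15y3
  subject to:
    y1 + 4y3 >= 4
    y2 + y3 >= 4
    y1, y2, y3 >= 0

Solving the primal: x* = (1.75, 8).
  primal value c^T x* = 39.
Solving the dual: y* = (0, 3, 1).
  dual value b^T y* = 39.
Strong duality: c^T x* = b^T y*. Confirmed.

39


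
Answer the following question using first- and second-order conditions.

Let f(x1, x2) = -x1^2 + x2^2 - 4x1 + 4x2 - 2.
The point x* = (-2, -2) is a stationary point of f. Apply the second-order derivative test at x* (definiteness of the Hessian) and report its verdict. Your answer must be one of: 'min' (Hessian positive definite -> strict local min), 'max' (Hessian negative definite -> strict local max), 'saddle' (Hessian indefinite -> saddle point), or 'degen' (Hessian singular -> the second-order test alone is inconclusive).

Compute the Hessian H = grad^2 f:
  H = [[-2, 0], [0, 2]]
Verify stationarity: grad f(x*) = H x* + g = (0, 0).
Eigenvalues of H: -2, 2.
Eigenvalues have mixed signs, so H is indefinite -> x* is a saddle point.

saddle


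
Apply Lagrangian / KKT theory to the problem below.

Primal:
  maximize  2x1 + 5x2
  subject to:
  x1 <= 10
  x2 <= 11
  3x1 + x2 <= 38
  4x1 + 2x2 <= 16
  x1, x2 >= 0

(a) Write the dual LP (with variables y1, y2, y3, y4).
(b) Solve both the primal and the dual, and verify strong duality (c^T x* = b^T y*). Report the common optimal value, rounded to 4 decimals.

The standard primal-dual pair for 'max c^T x s.t. A x <= b, x >= 0' is:
  Dual:  min b^T y  s.t.  A^T y >= c,  y >= 0.

So the dual LP is:
  minimize  10y1 + 11y2 + 38y3 + 16y4
  subject to:
    y1 + 3y3 + 4y4 >= 2
    y2 + y3 + 2y4 >= 5
    y1, y2, y3, y4 >= 0

Solving the primal: x* = (0, 8).
  primal value c^T x* = 40.
Solving the dual: y* = (0, 0, 0, 2.5).
  dual value b^T y* = 40.
Strong duality: c^T x* = b^T y*. Confirmed.

40


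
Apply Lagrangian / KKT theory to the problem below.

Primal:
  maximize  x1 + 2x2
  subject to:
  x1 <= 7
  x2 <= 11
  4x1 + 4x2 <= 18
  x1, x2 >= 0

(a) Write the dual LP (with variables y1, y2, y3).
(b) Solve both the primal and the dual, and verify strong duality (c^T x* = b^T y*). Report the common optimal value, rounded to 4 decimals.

The standard primal-dual pair for 'max c^T x s.t. A x <= b, x >= 0' is:
  Dual:  min b^T y  s.t.  A^T y >= c,  y >= 0.

So the dual LP is:
  minimize  7y1 + 11y2 + 18y3
  subject to:
    y1 + 4y3 >= 1
    y2 + 4y3 >= 2
    y1, y2, y3 >= 0

Solving the primal: x* = (0, 4.5).
  primal value c^T x* = 9.
Solving the dual: y* = (0, 0, 0.5).
  dual value b^T y* = 9.
Strong duality: c^T x* = b^T y*. Confirmed.

9


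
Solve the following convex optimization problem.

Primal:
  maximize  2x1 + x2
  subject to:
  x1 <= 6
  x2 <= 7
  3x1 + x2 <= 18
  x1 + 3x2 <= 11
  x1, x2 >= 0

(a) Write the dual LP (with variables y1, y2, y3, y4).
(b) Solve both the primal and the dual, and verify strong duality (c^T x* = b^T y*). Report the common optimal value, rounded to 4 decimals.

The standard primal-dual pair for 'max c^T x s.t. A x <= b, x >= 0' is:
  Dual:  min b^T y  s.t.  A^T y >= c,  y >= 0.

So the dual LP is:
  minimize  6y1 + 7y2 + 18y3 + 11y4
  subject to:
    y1 + 3y3 + y4 >= 2
    y2 + y3 + 3y4 >= 1
    y1, y2, y3, y4 >= 0

Solving the primal: x* = (5.375, 1.875).
  primal value c^T x* = 12.625.
Solving the dual: y* = (0, 0, 0.625, 0.125).
  dual value b^T y* = 12.625.
Strong duality: c^T x* = b^T y*. Confirmed.

12.625


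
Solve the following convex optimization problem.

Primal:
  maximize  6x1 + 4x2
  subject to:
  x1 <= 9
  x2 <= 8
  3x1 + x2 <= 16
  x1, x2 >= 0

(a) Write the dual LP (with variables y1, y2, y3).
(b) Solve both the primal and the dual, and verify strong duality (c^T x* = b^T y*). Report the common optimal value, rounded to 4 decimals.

The standard primal-dual pair for 'max c^T x s.t. A x <= b, x >= 0' is:
  Dual:  min b^T y  s.t.  A^T y >= c,  y >= 0.

So the dual LP is:
  minimize  9y1 + 8y2 + 16y3
  subject to:
    y1 + 3y3 >= 6
    y2 + y3 >= 4
    y1, y2, y3 >= 0

Solving the primal: x* = (2.6667, 8).
  primal value c^T x* = 48.
Solving the dual: y* = (0, 2, 2).
  dual value b^T y* = 48.
Strong duality: c^T x* = b^T y*. Confirmed.

48


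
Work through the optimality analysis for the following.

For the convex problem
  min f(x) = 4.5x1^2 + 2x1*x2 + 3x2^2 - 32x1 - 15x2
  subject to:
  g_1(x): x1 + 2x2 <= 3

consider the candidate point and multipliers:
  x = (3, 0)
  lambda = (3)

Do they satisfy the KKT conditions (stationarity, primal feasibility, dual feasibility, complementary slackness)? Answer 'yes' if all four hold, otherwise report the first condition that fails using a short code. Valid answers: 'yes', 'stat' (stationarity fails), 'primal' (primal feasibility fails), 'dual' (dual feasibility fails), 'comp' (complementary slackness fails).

Gradient of f: grad f(x) = Q x + c = (-5, -9)
Constraint values g_i(x) = a_i^T x - b_i:
  g_1((3, 0)) = 0
Stationarity residual: grad f(x) + sum_i lambda_i a_i = (-2, -3)
  -> stationarity FAILS
Primal feasibility (all g_i <= 0): OK
Dual feasibility (all lambda_i >= 0): OK
Complementary slackness (lambda_i * g_i(x) = 0 for all i): OK

Verdict: the first failing condition is stationarity -> stat.

stat


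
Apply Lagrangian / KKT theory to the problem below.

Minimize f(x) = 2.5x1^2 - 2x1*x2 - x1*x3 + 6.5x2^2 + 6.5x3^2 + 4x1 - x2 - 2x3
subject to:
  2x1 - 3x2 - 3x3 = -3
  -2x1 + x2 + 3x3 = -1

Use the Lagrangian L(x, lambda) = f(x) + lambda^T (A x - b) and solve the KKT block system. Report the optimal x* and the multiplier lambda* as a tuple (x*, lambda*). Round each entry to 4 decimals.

Form the Lagrangian:
  L(x, lambda) = (1/2) x^T Q x + c^T x + lambda^T (A x - b)
Stationarity (grad_x L = 0): Q x + c + A^T lambda = 0.
Primal feasibility: A x = b.

This gives the KKT block system:
  [ Q   A^T ] [ x     ]   [-c ]
  [ A    0  ] [ lambda ] = [ b ]

Solving the linear system:
  x*      = (0.9529, 2, -0.3647)
  lambda* = (12.8294, 15.3941)
  f(x*)   = 28.2118

x* = (0.9529, 2, -0.3647), lambda* = (12.8294, 15.3941)


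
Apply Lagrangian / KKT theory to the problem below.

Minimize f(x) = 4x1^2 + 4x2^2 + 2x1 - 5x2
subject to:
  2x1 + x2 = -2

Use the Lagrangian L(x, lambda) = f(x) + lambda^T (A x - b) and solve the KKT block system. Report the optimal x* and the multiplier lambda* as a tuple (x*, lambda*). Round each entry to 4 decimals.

Form the Lagrangian:
  L(x, lambda) = (1/2) x^T Q x + c^T x + lambda^T (A x - b)
Stationarity (grad_x L = 0): Q x + c + A^T lambda = 0.
Primal feasibility: A x = b.

This gives the KKT block system:
  [ Q   A^T ] [ x     ]   [-c ]
  [ A    0  ] [ lambda ] = [ b ]

Solving the linear system:
  x*      = (-1.1, 0.2)
  lambda* = (3.4)
  f(x*)   = 1.8

x* = (-1.1, 0.2), lambda* = (3.4)


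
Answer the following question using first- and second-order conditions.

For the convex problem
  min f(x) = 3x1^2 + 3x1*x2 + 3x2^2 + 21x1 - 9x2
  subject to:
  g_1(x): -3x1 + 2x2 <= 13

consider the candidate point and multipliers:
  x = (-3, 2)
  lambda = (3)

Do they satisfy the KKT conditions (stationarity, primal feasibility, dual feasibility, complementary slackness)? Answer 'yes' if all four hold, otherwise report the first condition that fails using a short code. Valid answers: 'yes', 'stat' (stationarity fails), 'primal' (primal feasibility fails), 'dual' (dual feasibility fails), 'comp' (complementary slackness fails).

Gradient of f: grad f(x) = Q x + c = (9, -6)
Constraint values g_i(x) = a_i^T x - b_i:
  g_1((-3, 2)) = 0
Stationarity residual: grad f(x) + sum_i lambda_i a_i = (0, 0)
  -> stationarity OK
Primal feasibility (all g_i <= 0): OK
Dual feasibility (all lambda_i >= 0): OK
Complementary slackness (lambda_i * g_i(x) = 0 for all i): OK

Verdict: yes, KKT holds.

yes


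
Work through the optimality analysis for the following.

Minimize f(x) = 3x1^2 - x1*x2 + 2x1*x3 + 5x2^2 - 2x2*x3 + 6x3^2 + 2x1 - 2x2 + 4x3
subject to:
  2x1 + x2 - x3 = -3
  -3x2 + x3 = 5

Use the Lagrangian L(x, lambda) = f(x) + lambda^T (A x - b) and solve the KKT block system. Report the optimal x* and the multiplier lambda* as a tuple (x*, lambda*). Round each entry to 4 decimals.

Form the Lagrangian:
  L(x, lambda) = (1/2) x^T Q x + c^T x + lambda^T (A x - b)
Stationarity (grad_x L = 0): Q x + c + A^T lambda = 0.
Primal feasibility: A x = b.

This gives the KKT block system:
  [ Q   A^T ] [ x     ]   [-c ]
  [ A    0  ] [ lambda ] = [ b ]

Solving the linear system:
  x*      = (-0.6639, -1.6639, 0.0082)
  lambda* = (0.1516, -5.9467)
  f(x*)   = 16.1107

x* = (-0.6639, -1.6639, 0.0082), lambda* = (0.1516, -5.9467)


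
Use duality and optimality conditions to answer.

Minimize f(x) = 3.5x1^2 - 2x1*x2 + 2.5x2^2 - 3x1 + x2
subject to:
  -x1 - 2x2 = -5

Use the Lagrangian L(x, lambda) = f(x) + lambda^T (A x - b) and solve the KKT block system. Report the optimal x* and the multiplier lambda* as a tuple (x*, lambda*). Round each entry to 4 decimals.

Form the Lagrangian:
  L(x, lambda) = (1/2) x^T Q x + c^T x + lambda^T (A x - b)
Stationarity (grad_x L = 0): Q x + c + A^T lambda = 0.
Primal feasibility: A x = b.

This gives the KKT block system:
  [ Q   A^T ] [ x     ]   [-c ]
  [ A    0  ] [ lambda ] = [ b ]

Solving the linear system:
  x*      = (1.439, 1.7805)
  lambda* = (3.5122)
  f(x*)   = 7.5122

x* = (1.439, 1.7805), lambda* = (3.5122)


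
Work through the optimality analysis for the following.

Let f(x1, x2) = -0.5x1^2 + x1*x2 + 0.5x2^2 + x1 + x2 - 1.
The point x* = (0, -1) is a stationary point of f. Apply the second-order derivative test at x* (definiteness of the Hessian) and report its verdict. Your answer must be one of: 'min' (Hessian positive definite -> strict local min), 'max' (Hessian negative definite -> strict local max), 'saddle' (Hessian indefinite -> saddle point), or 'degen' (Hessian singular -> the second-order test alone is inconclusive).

Compute the Hessian H = grad^2 f:
  H = [[-1, 1], [1, 1]]
Verify stationarity: grad f(x*) = H x* + g = (0, 0).
Eigenvalues of H: -1.4142, 1.4142.
Eigenvalues have mixed signs, so H is indefinite -> x* is a saddle point.

saddle


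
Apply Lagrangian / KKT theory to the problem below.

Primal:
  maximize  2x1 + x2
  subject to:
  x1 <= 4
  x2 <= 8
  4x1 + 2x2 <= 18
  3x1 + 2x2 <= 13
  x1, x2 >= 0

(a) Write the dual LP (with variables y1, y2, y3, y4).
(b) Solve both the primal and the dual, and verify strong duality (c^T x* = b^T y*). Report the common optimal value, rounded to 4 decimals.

The standard primal-dual pair for 'max c^T x s.t. A x <= b, x >= 0' is:
  Dual:  min b^T y  s.t.  A^T y >= c,  y >= 0.

So the dual LP is:
  minimize  4y1 + 8y2 + 18y3 + 13y4
  subject to:
    y1 + 4y3 + 3y4 >= 2
    y2 + 2y3 + 2y4 >= 1
    y1, y2, y3, y4 >= 0

Solving the primal: x* = (4, 0.5).
  primal value c^T x* = 8.5.
Solving the dual: y* = (0.5, 0, 0, 0.5).
  dual value b^T y* = 8.5.
Strong duality: c^T x* = b^T y*. Confirmed.

8.5


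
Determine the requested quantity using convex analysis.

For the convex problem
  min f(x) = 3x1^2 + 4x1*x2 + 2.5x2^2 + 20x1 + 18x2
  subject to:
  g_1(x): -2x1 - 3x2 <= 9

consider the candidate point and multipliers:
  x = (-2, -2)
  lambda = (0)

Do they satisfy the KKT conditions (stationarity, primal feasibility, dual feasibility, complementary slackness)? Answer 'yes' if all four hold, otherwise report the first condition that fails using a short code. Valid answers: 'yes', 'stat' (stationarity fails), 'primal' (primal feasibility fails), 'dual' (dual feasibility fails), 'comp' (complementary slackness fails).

Gradient of f: grad f(x) = Q x + c = (0, 0)
Constraint values g_i(x) = a_i^T x - b_i:
  g_1((-2, -2)) = 1
Stationarity residual: grad f(x) + sum_i lambda_i a_i = (0, 0)
  -> stationarity OK
Primal feasibility (all g_i <= 0): FAILS
Dual feasibility (all lambda_i >= 0): OK
Complementary slackness (lambda_i * g_i(x) = 0 for all i): OK

Verdict: the first failing condition is primal_feasibility -> primal.

primal


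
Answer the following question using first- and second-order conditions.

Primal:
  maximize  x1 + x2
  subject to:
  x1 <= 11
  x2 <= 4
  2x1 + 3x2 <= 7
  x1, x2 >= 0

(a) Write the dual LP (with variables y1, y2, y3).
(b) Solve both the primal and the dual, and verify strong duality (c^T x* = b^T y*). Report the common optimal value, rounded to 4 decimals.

The standard primal-dual pair for 'max c^T x s.t. A x <= b, x >= 0' is:
  Dual:  min b^T y  s.t.  A^T y >= c,  y >= 0.

So the dual LP is:
  minimize  11y1 + 4y2 + 7y3
  subject to:
    y1 + 2y3 >= 1
    y2 + 3y3 >= 1
    y1, y2, y3 >= 0

Solving the primal: x* = (3.5, 0).
  primal value c^T x* = 3.5.
Solving the dual: y* = (0, 0, 0.5).
  dual value b^T y* = 3.5.
Strong duality: c^T x* = b^T y*. Confirmed.

3.5


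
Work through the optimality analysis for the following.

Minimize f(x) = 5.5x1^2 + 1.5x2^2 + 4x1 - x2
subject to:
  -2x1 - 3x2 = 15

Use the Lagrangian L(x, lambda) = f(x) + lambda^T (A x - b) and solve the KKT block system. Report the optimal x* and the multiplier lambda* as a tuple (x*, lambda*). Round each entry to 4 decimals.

Form the Lagrangian:
  L(x, lambda) = (1/2) x^T Q x + c^T x + lambda^T (A x - b)
Stationarity (grad_x L = 0): Q x + c + A^T lambda = 0.
Primal feasibility: A x = b.

This gives the KKT block system:
  [ Q   A^T ] [ x     ]   [-c ]
  [ A    0  ] [ lambda ] = [ b ]

Solving the linear system:
  x*      = (-1.1892, -4.2072)
  lambda* = (-4.5405)
  f(x*)   = 33.7793

x* = (-1.1892, -4.2072), lambda* = (-4.5405)


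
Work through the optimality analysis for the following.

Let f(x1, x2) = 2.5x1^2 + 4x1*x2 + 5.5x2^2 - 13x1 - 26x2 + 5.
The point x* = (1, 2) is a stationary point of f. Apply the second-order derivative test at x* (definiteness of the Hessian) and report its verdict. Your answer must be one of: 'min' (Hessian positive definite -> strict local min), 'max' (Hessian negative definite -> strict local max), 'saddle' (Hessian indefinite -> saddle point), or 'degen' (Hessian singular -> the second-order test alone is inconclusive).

Compute the Hessian H = grad^2 f:
  H = [[5, 4], [4, 11]]
Verify stationarity: grad f(x*) = H x* + g = (0, 0).
Eigenvalues of H: 3, 13.
Both eigenvalues > 0, so H is positive definite -> x* is a strict local min.

min


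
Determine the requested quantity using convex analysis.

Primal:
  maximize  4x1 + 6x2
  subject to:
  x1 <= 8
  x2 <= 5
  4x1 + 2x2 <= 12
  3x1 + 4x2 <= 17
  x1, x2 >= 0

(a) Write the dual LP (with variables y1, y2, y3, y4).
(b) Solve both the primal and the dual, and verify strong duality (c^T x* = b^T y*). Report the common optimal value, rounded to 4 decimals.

The standard primal-dual pair for 'max c^T x s.t. A x <= b, x >= 0' is:
  Dual:  min b^T y  s.t.  A^T y >= c,  y >= 0.

So the dual LP is:
  minimize  8y1 + 5y2 + 12y3 + 17y4
  subject to:
    y1 + 4y3 + 3y4 >= 4
    y2 + 2y3 + 4y4 >= 6
    y1, y2, y3, y4 >= 0

Solving the primal: x* = (0, 4.25).
  primal value c^T x* = 25.5.
Solving the dual: y* = (0, 0, 0, 1.5).
  dual value b^T y* = 25.5.
Strong duality: c^T x* = b^T y*. Confirmed.

25.5


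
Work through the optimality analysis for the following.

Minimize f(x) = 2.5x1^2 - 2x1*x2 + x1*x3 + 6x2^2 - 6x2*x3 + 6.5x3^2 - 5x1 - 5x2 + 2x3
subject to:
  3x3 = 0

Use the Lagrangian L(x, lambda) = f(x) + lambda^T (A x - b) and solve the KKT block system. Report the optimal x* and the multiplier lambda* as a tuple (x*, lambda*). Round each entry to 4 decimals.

Form the Lagrangian:
  L(x, lambda) = (1/2) x^T Q x + c^T x + lambda^T (A x - b)
Stationarity (grad_x L = 0): Q x + c + A^T lambda = 0.
Primal feasibility: A x = b.

This gives the KKT block system:
  [ Q   A^T ] [ x     ]   [-c ]
  [ A    0  ] [ lambda ] = [ b ]

Solving the linear system:
  x*      = (1.25, 0.625, 0)
  lambda* = (0.1667)
  f(x*)   = -4.6875

x* = (1.25, 0.625, 0), lambda* = (0.1667)


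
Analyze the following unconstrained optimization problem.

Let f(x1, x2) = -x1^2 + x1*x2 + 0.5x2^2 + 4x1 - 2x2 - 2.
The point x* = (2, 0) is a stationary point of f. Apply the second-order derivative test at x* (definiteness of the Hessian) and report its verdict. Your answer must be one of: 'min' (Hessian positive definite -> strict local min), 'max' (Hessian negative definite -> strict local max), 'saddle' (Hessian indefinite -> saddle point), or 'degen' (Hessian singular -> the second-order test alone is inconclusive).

Compute the Hessian H = grad^2 f:
  H = [[-2, 1], [1, 1]]
Verify stationarity: grad f(x*) = H x* + g = (0, 0).
Eigenvalues of H: -2.3028, 1.3028.
Eigenvalues have mixed signs, so H is indefinite -> x* is a saddle point.

saddle


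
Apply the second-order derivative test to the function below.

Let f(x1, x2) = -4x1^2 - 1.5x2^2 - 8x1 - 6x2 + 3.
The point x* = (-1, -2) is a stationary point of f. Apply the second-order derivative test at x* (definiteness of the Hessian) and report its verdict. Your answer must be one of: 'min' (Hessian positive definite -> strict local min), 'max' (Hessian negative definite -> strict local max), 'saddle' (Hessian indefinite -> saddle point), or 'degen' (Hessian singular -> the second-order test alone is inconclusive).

Compute the Hessian H = grad^2 f:
  H = [[-8, 0], [0, -3]]
Verify stationarity: grad f(x*) = H x* + g = (0, 0).
Eigenvalues of H: -8, -3.
Both eigenvalues < 0, so H is negative definite -> x* is a strict local max.

max


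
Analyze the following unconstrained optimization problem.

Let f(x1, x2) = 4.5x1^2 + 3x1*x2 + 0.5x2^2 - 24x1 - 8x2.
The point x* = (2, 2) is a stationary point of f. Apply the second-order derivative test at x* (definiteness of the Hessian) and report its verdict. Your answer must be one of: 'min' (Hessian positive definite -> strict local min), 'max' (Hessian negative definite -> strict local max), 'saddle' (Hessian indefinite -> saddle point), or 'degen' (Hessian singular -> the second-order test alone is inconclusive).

Compute the Hessian H = grad^2 f:
  H = [[9, 3], [3, 1]]
Verify stationarity: grad f(x*) = H x* + g = (0, 0).
Eigenvalues of H: 0, 10.
H has a zero eigenvalue (singular; positive semidefinite but not definite), so H is neither positive definite, negative definite, nor indefinite. The second-order test alone is inconclusive -> degen.
(Indeed, f is constant along the null direction of H through x*, so x* is not a strict local extremum.)

degen


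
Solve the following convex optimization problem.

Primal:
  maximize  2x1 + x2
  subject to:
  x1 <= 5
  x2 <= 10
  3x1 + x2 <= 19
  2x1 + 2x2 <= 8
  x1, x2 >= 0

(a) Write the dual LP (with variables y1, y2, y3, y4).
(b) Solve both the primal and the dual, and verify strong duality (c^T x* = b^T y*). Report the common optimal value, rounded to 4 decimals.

The standard primal-dual pair for 'max c^T x s.t. A x <= b, x >= 0' is:
  Dual:  min b^T y  s.t.  A^T y >= c,  y >= 0.

So the dual LP is:
  minimize  5y1 + 10y2 + 19y3 + 8y4
  subject to:
    y1 + 3y3 + 2y4 >= 2
    y2 + y3 + 2y4 >= 1
    y1, y2, y3, y4 >= 0

Solving the primal: x* = (4, 0).
  primal value c^T x* = 8.
Solving the dual: y* = (0, 0, 0, 1).
  dual value b^T y* = 8.
Strong duality: c^T x* = b^T y*. Confirmed.

8


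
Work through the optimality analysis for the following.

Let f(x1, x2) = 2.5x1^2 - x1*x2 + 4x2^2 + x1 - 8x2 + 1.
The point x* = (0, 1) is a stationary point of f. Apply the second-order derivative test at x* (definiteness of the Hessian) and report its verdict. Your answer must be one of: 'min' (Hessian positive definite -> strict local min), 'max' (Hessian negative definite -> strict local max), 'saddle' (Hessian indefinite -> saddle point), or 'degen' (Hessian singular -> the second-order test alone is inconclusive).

Compute the Hessian H = grad^2 f:
  H = [[5, -1], [-1, 8]]
Verify stationarity: grad f(x*) = H x* + g = (0, 0).
Eigenvalues of H: 4.6972, 8.3028.
Both eigenvalues > 0, so H is positive definite -> x* is a strict local min.

min


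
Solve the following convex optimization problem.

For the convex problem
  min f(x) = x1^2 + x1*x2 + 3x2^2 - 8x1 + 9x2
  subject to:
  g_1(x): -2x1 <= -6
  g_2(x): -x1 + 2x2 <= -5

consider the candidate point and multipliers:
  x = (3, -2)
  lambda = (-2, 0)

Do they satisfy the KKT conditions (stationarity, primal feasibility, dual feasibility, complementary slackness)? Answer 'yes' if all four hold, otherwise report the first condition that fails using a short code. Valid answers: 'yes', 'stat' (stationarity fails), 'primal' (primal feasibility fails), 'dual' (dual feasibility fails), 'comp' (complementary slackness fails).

Gradient of f: grad f(x) = Q x + c = (-4, 0)
Constraint values g_i(x) = a_i^T x - b_i:
  g_1((3, -2)) = 0
  g_2((3, -2)) = -2
Stationarity residual: grad f(x) + sum_i lambda_i a_i = (0, 0)
  -> stationarity OK
Primal feasibility (all g_i <= 0): OK
Dual feasibility (all lambda_i >= 0): FAILS
Complementary slackness (lambda_i * g_i(x) = 0 for all i): OK

Verdict: the first failing condition is dual_feasibility -> dual.

dual


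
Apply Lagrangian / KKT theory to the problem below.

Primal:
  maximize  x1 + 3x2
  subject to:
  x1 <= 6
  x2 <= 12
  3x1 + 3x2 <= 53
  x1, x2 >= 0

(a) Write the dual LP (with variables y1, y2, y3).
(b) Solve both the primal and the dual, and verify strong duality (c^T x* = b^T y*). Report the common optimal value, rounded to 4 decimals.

The standard primal-dual pair for 'max c^T x s.t. A x <= b, x >= 0' is:
  Dual:  min b^T y  s.t.  A^T y >= c,  y >= 0.

So the dual LP is:
  minimize  6y1 + 12y2 + 53y3
  subject to:
    y1 + 3y3 >= 1
    y2 + 3y3 >= 3
    y1, y2, y3 >= 0

Solving the primal: x* = (5.6667, 12).
  primal value c^T x* = 41.6667.
Solving the dual: y* = (0, 2, 0.3333).
  dual value b^T y* = 41.6667.
Strong duality: c^T x* = b^T y*. Confirmed.

41.6667


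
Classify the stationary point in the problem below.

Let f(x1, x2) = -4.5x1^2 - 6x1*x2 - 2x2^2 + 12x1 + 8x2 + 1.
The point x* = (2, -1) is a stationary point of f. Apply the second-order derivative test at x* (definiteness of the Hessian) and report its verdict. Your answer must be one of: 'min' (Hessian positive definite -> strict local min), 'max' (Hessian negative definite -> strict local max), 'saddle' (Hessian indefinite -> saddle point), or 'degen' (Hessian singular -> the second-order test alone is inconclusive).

Compute the Hessian H = grad^2 f:
  H = [[-9, -6], [-6, -4]]
Verify stationarity: grad f(x*) = H x* + g = (0, 0).
Eigenvalues of H: -13, 0.
H has a zero eigenvalue (singular; negative semidefinite but not definite), so H is neither positive definite, negative definite, nor indefinite. The second-order test alone is inconclusive -> degen.
(Indeed, f is constant along the null direction of H through x*, so x* is not a strict local extremum.)

degen


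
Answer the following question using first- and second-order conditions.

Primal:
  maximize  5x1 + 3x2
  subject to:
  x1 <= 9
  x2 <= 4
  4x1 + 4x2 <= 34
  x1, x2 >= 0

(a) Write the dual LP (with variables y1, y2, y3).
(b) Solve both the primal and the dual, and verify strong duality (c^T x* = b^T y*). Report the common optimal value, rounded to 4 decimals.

The standard primal-dual pair for 'max c^T x s.t. A x <= b, x >= 0' is:
  Dual:  min b^T y  s.t.  A^T y >= c,  y >= 0.

So the dual LP is:
  minimize  9y1 + 4y2 + 34y3
  subject to:
    y1 + 4y3 >= 5
    y2 + 4y3 >= 3
    y1, y2, y3 >= 0

Solving the primal: x* = (8.5, 0).
  primal value c^T x* = 42.5.
Solving the dual: y* = (0, 0, 1.25).
  dual value b^T y* = 42.5.
Strong duality: c^T x* = b^T y*. Confirmed.

42.5


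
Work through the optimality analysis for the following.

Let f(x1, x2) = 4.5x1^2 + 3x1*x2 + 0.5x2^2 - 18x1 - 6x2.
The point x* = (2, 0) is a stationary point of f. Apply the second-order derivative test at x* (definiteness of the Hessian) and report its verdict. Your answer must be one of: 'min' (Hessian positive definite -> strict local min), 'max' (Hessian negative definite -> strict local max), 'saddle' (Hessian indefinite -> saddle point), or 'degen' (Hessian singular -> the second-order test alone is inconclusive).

Compute the Hessian H = grad^2 f:
  H = [[9, 3], [3, 1]]
Verify stationarity: grad f(x*) = H x* + g = (0, 0).
Eigenvalues of H: 0, 10.
H has a zero eigenvalue (singular; positive semidefinite but not definite), so H is neither positive definite, negative definite, nor indefinite. The second-order test alone is inconclusive -> degen.
(Indeed, f is constant along the null direction of H through x*, so x* is not a strict local extremum.)

degen


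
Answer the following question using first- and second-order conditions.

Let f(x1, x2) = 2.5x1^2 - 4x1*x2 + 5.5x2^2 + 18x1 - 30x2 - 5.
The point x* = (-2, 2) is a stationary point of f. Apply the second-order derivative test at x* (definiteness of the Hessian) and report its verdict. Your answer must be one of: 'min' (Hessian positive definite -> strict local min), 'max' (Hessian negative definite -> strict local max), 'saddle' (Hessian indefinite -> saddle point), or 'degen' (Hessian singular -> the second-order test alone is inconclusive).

Compute the Hessian H = grad^2 f:
  H = [[5, -4], [-4, 11]]
Verify stationarity: grad f(x*) = H x* + g = (0, 0).
Eigenvalues of H: 3, 13.
Both eigenvalues > 0, so H is positive definite -> x* is a strict local min.

min


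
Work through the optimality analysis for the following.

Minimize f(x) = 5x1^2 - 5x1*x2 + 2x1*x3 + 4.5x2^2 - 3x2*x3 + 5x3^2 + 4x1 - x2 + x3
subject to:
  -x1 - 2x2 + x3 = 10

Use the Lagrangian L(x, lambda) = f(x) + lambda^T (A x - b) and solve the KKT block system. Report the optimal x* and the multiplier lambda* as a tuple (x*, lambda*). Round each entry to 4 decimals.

Form the Lagrangian:
  L(x, lambda) = (1/2) x^T Q x + c^T x + lambda^T (A x - b)
Stationarity (grad_x L = 0): Q x + c + A^T lambda = 0.
Primal feasibility: A x = b.

This gives the KKT block system:
  [ Q   A^T ] [ x     ]   [-c ]
  [ A    0  ] [ lambda ] = [ b ]

Solving the linear system:
  x*      = (-2.9889, -3.3291, 0.3528)
  lambda* = (-8.538)
  f(x*)   = 38.553

x* = (-2.9889, -3.3291, 0.3528), lambda* = (-8.538)


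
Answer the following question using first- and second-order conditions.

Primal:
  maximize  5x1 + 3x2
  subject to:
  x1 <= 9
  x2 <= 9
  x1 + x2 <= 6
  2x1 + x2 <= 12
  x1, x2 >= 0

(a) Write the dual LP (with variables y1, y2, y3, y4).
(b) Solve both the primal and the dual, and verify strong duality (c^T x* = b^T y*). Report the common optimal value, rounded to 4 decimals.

The standard primal-dual pair for 'max c^T x s.t. A x <= b, x >= 0' is:
  Dual:  min b^T y  s.t.  A^T y >= c,  y >= 0.

So the dual LP is:
  minimize  9y1 + 9y2 + 6y3 + 12y4
  subject to:
    y1 + y3 + 2y4 >= 5
    y2 + y3 + y4 >= 3
    y1, y2, y3, y4 >= 0

Solving the primal: x* = (6, 0).
  primal value c^T x* = 30.
Solving the dual: y* = (0, 0, 1, 2).
  dual value b^T y* = 30.
Strong duality: c^T x* = b^T y*. Confirmed.

30


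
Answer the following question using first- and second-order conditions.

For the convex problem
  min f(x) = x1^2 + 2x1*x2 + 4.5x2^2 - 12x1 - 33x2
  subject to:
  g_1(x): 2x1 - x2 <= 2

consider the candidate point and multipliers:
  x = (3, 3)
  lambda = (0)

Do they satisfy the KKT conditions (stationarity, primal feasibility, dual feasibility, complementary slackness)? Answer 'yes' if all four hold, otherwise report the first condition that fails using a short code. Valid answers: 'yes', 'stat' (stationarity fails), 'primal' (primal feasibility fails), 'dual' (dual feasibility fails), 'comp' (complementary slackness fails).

Gradient of f: grad f(x) = Q x + c = (0, 0)
Constraint values g_i(x) = a_i^T x - b_i:
  g_1((3, 3)) = 1
Stationarity residual: grad f(x) + sum_i lambda_i a_i = (0, 0)
  -> stationarity OK
Primal feasibility (all g_i <= 0): FAILS
Dual feasibility (all lambda_i >= 0): OK
Complementary slackness (lambda_i * g_i(x) = 0 for all i): OK

Verdict: the first failing condition is primal_feasibility -> primal.

primal


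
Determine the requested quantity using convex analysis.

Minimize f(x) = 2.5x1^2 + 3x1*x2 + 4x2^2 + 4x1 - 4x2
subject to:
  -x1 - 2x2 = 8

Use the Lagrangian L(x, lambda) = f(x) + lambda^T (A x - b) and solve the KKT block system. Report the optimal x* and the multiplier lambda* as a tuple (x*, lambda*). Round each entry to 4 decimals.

Form the Lagrangian:
  L(x, lambda) = (1/2) x^T Q x + c^T x + lambda^T (A x - b)
Stationarity (grad_x L = 0): Q x + c + A^T lambda = 0.
Primal feasibility: A x = b.

This gives the KKT block system:
  [ Q   A^T ] [ x     ]   [-c ]
  [ A    0  ] [ lambda ] = [ b ]

Solving the linear system:
  x*      = (-2.5, -2.75)
  lambda* = (-16.75)
  f(x*)   = 67.5

x* = (-2.5, -2.75), lambda* = (-16.75)


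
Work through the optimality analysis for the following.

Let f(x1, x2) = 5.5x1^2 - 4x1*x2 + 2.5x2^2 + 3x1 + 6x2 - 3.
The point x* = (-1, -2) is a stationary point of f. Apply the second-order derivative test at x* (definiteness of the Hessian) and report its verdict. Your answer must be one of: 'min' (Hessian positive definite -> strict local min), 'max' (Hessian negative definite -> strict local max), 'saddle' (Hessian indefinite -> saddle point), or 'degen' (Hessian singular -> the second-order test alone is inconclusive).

Compute the Hessian H = grad^2 f:
  H = [[11, -4], [-4, 5]]
Verify stationarity: grad f(x*) = H x* + g = (0, 0).
Eigenvalues of H: 3, 13.
Both eigenvalues > 0, so H is positive definite -> x* is a strict local min.

min


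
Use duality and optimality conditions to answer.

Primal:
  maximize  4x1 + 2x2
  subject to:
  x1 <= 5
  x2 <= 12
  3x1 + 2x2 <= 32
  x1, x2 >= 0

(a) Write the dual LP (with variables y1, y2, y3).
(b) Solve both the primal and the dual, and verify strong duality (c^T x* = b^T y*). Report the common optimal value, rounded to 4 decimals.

The standard primal-dual pair for 'max c^T x s.t. A x <= b, x >= 0' is:
  Dual:  min b^T y  s.t.  A^T y >= c,  y >= 0.

So the dual LP is:
  minimize  5y1 + 12y2 + 32y3
  subject to:
    y1 + 3y3 >= 4
    y2 + 2y3 >= 2
    y1, y2, y3 >= 0

Solving the primal: x* = (5, 8.5).
  primal value c^T x* = 37.
Solving the dual: y* = (1, 0, 1).
  dual value b^T y* = 37.
Strong duality: c^T x* = b^T y*. Confirmed.

37


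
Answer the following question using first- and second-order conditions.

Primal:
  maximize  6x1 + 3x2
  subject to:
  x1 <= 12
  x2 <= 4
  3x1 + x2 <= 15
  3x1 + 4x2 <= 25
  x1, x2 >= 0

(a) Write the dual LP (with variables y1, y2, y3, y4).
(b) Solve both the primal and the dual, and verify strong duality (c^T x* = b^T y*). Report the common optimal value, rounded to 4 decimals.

The standard primal-dual pair for 'max c^T x s.t. A x <= b, x >= 0' is:
  Dual:  min b^T y  s.t.  A^T y >= c,  y >= 0.

So the dual LP is:
  minimize  12y1 + 4y2 + 15y3 + 25y4
  subject to:
    y1 + 3y3 + 3y4 >= 6
    y2 + y3 + 4y4 >= 3
    y1, y2, y3, y4 >= 0

Solving the primal: x* = (3.8889, 3.3333).
  primal value c^T x* = 33.3333.
Solving the dual: y* = (0, 0, 1.6667, 0.3333).
  dual value b^T y* = 33.3333.
Strong duality: c^T x* = b^T y*. Confirmed.

33.3333


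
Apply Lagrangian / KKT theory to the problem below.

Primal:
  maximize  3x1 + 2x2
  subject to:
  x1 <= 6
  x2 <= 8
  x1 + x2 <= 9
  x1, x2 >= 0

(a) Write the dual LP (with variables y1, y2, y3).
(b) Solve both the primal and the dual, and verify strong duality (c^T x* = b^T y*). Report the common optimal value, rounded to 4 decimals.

The standard primal-dual pair for 'max c^T x s.t. A x <= b, x >= 0' is:
  Dual:  min b^T y  s.t.  A^T y >= c,  y >= 0.

So the dual LP is:
  minimize  6y1 + 8y2 + 9y3
  subject to:
    y1 + y3 >= 3
    y2 + y3 >= 2
    y1, y2, y3 >= 0

Solving the primal: x* = (6, 3).
  primal value c^T x* = 24.
Solving the dual: y* = (1, 0, 2).
  dual value b^T y* = 24.
Strong duality: c^T x* = b^T y*. Confirmed.

24


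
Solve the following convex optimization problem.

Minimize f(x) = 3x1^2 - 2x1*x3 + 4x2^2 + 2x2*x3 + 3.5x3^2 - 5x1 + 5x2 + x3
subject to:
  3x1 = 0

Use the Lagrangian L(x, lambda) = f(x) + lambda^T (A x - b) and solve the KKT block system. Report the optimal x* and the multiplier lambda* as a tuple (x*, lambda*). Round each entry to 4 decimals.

Form the Lagrangian:
  L(x, lambda) = (1/2) x^T Q x + c^T x + lambda^T (A x - b)
Stationarity (grad_x L = 0): Q x + c + A^T lambda = 0.
Primal feasibility: A x = b.

This gives the KKT block system:
  [ Q   A^T ] [ x     ]   [-c ]
  [ A    0  ] [ lambda ] = [ b ]

Solving the linear system:
  x*      = (0, -0.6346, 0.0385)
  lambda* = (1.6923)
  f(x*)   = -1.5673

x* = (0, -0.6346, 0.0385), lambda* = (1.6923)


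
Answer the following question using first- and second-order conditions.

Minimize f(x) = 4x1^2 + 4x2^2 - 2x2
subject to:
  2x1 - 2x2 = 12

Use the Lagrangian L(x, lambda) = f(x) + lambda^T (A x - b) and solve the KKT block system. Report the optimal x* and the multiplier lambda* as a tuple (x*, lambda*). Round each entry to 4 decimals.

Form the Lagrangian:
  L(x, lambda) = (1/2) x^T Q x + c^T x + lambda^T (A x - b)
Stationarity (grad_x L = 0): Q x + c + A^T lambda = 0.
Primal feasibility: A x = b.

This gives the KKT block system:
  [ Q   A^T ] [ x     ]   [-c ]
  [ A    0  ] [ lambda ] = [ b ]

Solving the linear system:
  x*      = (3.125, -2.875)
  lambda* = (-12.5)
  f(x*)   = 77.875

x* = (3.125, -2.875), lambda* = (-12.5)


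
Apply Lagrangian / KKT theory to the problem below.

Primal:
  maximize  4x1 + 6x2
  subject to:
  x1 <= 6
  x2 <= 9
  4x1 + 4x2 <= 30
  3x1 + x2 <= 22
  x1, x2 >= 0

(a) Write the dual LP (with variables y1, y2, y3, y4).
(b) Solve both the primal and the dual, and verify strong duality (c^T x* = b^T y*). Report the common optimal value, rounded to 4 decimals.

The standard primal-dual pair for 'max c^T x s.t. A x <= b, x >= 0' is:
  Dual:  min b^T y  s.t.  A^T y >= c,  y >= 0.

So the dual LP is:
  minimize  6y1 + 9y2 + 30y3 + 22y4
  subject to:
    y1 + 4y3 + 3y4 >= 4
    y2 + 4y3 + y4 >= 6
    y1, y2, y3, y4 >= 0

Solving the primal: x* = (0, 7.5).
  primal value c^T x* = 45.
Solving the dual: y* = (0, 0, 1.5, 0).
  dual value b^T y* = 45.
Strong duality: c^T x* = b^T y*. Confirmed.

45


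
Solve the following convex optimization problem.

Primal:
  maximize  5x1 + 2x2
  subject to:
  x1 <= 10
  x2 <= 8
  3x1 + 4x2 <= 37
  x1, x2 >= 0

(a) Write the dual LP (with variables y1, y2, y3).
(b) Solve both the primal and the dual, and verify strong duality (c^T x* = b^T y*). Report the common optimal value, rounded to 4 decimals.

The standard primal-dual pair for 'max c^T x s.t. A x <= b, x >= 0' is:
  Dual:  min b^T y  s.t.  A^T y >= c,  y >= 0.

So the dual LP is:
  minimize  10y1 + 8y2 + 37y3
  subject to:
    y1 + 3y3 >= 5
    y2 + 4y3 >= 2
    y1, y2, y3 >= 0

Solving the primal: x* = (10, 1.75).
  primal value c^T x* = 53.5.
Solving the dual: y* = (3.5, 0, 0.5).
  dual value b^T y* = 53.5.
Strong duality: c^T x* = b^T y*. Confirmed.

53.5


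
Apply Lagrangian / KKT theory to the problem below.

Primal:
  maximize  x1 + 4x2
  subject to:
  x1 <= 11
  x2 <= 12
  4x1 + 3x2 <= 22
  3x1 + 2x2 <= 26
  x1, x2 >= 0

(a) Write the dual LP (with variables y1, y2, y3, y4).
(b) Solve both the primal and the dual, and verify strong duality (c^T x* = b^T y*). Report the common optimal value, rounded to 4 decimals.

The standard primal-dual pair for 'max c^T x s.t. A x <= b, x >= 0' is:
  Dual:  min b^T y  s.t.  A^T y >= c,  y >= 0.

So the dual LP is:
  minimize  11y1 + 12y2 + 22y3 + 26y4
  subject to:
    y1 + 4y3 + 3y4 >= 1
    y2 + 3y3 + 2y4 >= 4
    y1, y2, y3, y4 >= 0

Solving the primal: x* = (0, 7.3333).
  primal value c^T x* = 29.3333.
Solving the dual: y* = (0, 0, 1.3333, 0).
  dual value b^T y* = 29.3333.
Strong duality: c^T x* = b^T y*. Confirmed.

29.3333


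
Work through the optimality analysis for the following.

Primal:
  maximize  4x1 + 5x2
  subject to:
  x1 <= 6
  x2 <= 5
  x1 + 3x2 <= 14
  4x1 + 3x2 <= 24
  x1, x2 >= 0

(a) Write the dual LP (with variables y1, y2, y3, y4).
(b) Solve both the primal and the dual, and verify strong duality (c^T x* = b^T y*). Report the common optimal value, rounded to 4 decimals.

The standard primal-dual pair for 'max c^T x s.t. A x <= b, x >= 0' is:
  Dual:  min b^T y  s.t.  A^T y >= c,  y >= 0.

So the dual LP is:
  minimize  6y1 + 5y2 + 14y3 + 24y4
  subject to:
    y1 + y3 + 4y4 >= 4
    y2 + 3y3 + 3y4 >= 5
    y1, y2, y3, y4 >= 0

Solving the primal: x* = (3.3333, 3.5556).
  primal value c^T x* = 31.1111.
Solving the dual: y* = (0, 0, 0.8889, 0.7778).
  dual value b^T y* = 31.1111.
Strong duality: c^T x* = b^T y*. Confirmed.

31.1111


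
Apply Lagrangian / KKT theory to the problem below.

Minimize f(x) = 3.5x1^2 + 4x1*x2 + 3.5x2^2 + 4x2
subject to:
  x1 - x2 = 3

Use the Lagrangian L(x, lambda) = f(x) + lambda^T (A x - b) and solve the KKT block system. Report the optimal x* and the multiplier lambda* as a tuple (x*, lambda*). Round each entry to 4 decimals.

Form the Lagrangian:
  L(x, lambda) = (1/2) x^T Q x + c^T x + lambda^T (A x - b)
Stationarity (grad_x L = 0): Q x + c + A^T lambda = 0.
Primal feasibility: A x = b.

This gives the KKT block system:
  [ Q   A^T ] [ x     ]   [-c ]
  [ A    0  ] [ lambda ] = [ b ]

Solving the linear system:
  x*      = (1.3182, -1.6818)
  lambda* = (-2.5)
  f(x*)   = 0.3864

x* = (1.3182, -1.6818), lambda* = (-2.5)


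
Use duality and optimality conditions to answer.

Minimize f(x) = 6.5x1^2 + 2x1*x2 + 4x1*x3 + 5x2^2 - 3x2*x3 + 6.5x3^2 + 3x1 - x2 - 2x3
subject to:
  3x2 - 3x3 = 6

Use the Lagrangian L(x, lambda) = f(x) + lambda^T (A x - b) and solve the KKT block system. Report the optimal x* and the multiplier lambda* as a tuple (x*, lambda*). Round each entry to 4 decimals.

Form the Lagrangian:
  L(x, lambda) = (1/2) x^T Q x + c^T x + lambda^T (A x - b)
Stationarity (grad_x L = 0): Q x + c + A^T lambda = 0.
Primal feasibility: A x = b.

This gives the KKT block system:
  [ Q   A^T ] [ x     ]   [-c ]
  [ A    0  ] [ lambda ] = [ b ]

Solving the linear system:
  x*      = (-0.2865, 1.4541, -0.5459)
  lambda* = (-4.8685)
  f(x*)   = 13.9946

x* = (-0.2865, 1.4541, -0.5459), lambda* = (-4.8685)


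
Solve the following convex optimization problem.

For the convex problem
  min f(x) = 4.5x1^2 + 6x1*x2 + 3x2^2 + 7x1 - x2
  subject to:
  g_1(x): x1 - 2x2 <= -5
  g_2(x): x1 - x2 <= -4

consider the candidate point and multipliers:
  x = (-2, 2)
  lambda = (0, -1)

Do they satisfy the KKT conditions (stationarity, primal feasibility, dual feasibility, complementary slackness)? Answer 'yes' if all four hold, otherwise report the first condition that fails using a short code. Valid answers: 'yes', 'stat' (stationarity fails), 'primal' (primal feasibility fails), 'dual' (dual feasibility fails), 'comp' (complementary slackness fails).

Gradient of f: grad f(x) = Q x + c = (1, -1)
Constraint values g_i(x) = a_i^T x - b_i:
  g_1((-2, 2)) = -1
  g_2((-2, 2)) = 0
Stationarity residual: grad f(x) + sum_i lambda_i a_i = (0, 0)
  -> stationarity OK
Primal feasibility (all g_i <= 0): OK
Dual feasibility (all lambda_i >= 0): FAILS
Complementary slackness (lambda_i * g_i(x) = 0 for all i): OK

Verdict: the first failing condition is dual_feasibility -> dual.

dual
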